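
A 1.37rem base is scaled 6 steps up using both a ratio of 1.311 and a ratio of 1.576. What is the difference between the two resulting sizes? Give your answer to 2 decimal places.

At 1.311: 1.37 × 1.311⁶ = 6.9556rem
At 1.576: 1.37 × 1.576⁶ = 20.9922rem
Difference: 20.9922 − 6.9556 = 14.0366rem

14.04rem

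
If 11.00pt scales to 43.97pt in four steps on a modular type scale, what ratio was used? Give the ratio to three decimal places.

The ratio satisfies 11.00 × r⁴ = 43.97, so r = (43.97 / 11.00)^(1/4).
r = 3.9973^(1/4) ≈ 1.4140

1.414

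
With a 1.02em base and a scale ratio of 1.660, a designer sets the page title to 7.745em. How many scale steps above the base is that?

4

1.660ⁿ = 7.745 / 1.02 = 7.5931
n = ln(7.5931) / ln(1.660) = 2.0272 / 0.5068 ≈ 4.00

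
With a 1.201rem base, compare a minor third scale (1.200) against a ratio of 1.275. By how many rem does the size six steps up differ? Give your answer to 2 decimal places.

Minor third: 1.201 × 1.200⁶ = 3.5862rem
At 1.275: 1.201 × 1.275⁶ = 5.1595rem
Difference: 5.1595 − 3.5862 = 1.5733rem

1.57rem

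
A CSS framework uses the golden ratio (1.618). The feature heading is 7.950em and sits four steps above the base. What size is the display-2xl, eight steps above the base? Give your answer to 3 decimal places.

54.486em

7.950 × 1.618⁴ = 7.950 × 6.85353 ≈ 54.486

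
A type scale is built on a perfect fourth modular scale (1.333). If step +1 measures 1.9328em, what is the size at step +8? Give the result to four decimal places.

14.4543em

Moving from step +1 to step +8 is 7 steps up, so multiply by r⁷.
1.9328 × 1.333⁷ = 1.9328 × 7.47844 ≈ 14.4543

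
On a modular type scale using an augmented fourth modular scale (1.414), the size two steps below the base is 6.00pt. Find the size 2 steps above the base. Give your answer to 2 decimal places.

23.99pt

Moving from step -2 to step +2 is 4 steps up, so multiply by r⁴.
6.00 × 1.414⁴ = 6.00 × 3.99758 ≈ 23.986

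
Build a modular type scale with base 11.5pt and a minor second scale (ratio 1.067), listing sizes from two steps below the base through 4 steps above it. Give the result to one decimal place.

Step -2: 11.5 ÷ 1.067² = 10.1
Step -1: 11.5 ÷ 1.067 = 10.8
Step 0: 11.5pt
Step 1: 11.5 × 1.067 = 12.3
Step 2: 11.5 × 1.067² = 13.1
Step 3: 11.5 × 1.067³ = 14.0
Step 4: 11.5 × 1.067⁴ = 14.9

10.1pt, 10.8pt, 11.5pt, 12.3pt, 13.1pt, 14.0pt, 14.9pt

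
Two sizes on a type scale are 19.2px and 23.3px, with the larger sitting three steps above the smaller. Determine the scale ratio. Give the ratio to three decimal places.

1.067

r³ = 23.3 / 19.2, so r = (23.3/19.2)^(1/3).
r = 1.2135^(1/3) ≈ 1.0666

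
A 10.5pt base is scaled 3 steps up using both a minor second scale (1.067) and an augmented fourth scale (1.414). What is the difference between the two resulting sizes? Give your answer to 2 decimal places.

Minor second: 10.5 × 1.067³ = 12.7551pt
Augmented fourth: 10.5 × 1.414³ = 29.6850pt
Difference: 29.6850 − 12.7551 = 16.9299pt

16.93pt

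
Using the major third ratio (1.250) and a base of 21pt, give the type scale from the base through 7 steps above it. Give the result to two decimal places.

Step 0: 21pt
Step 1: 21.0 × 1.250 = 26.25
Step 2: 21.0 × 1.250² = 32.81
Step 3: 21.0 × 1.250³ = 41.02
Step 4: 21.0 × 1.250⁴ = 51.27
Step 5: 21.0 × 1.250⁵ = 64.09
Step 6: 21.0 × 1.250⁶ = 80.11
Step 7: 21.0 × 1.250⁷ = 100.14

21.00pt, 26.25pt, 32.81pt, 41.02pt, 51.27pt, 64.09pt, 80.11pt, 100.14pt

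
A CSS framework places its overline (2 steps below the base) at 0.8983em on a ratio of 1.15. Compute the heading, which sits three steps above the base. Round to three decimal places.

1.807em

0.8983 × 1.15⁵ = 0.8983 × 2.01136 ≈ 1.807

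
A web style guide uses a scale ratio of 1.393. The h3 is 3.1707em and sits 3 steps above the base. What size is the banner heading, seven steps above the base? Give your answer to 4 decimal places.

11.9388em

3.1707 × 1.393⁴ = 3.1707 × 3.76534 ≈ 11.9388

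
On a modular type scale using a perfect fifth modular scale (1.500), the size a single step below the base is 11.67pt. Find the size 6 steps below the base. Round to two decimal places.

1.54pt

The gap is -6 − (-1) = -5 steps, so the factor is 1.500^-5.
11.67 ÷ 1.500⁵ = 11.67 ÷ 7.59375 ≈ 1.537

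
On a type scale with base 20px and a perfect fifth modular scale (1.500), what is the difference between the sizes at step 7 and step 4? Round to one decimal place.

240.5px

Step 4: 20.0 × 1.500⁴ = 101.250px
Step 7: 20.0 × 1.500⁷ = 341.719px
Difference: 341.719 − 101.250 = 240.469px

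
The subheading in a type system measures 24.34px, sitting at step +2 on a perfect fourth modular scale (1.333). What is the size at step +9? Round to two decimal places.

182.03px

Moving from step +2 to step +9 is 7 steps up, so multiply by r⁷.
24.34 × 1.333⁷ = 24.34 × 7.47844 ≈ 182.025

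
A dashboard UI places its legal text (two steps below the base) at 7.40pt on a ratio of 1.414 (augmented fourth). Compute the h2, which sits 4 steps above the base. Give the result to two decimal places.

59.15pt

The gap is 4 − (-2) = 6 steps, so the factor is 1.414^6.
7.40 × 1.414⁶ = 7.40 × 7.99275 ≈ 59.146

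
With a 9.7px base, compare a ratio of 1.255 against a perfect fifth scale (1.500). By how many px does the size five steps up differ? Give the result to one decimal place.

43.5px

At 1.255: 9.7 × 1.255⁵ = 30.199px
Perfect fifth: 9.7 × 1.500⁵ = 73.659px
Difference: 73.659 − 30.199 = 43.460px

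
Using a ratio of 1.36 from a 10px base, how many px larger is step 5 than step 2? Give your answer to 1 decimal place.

Step 2: 10.0 × 1.36² = 18.496px
Step 5: 10.0 × 1.36⁵ = 46.526px
Difference: 46.526 − 18.496 = 28.030px

28.0px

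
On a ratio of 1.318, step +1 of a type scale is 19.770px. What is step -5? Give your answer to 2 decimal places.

3.77px

19.770 ÷ 1.318⁶ = 19.770 ÷ 5.24195 ≈ 3.772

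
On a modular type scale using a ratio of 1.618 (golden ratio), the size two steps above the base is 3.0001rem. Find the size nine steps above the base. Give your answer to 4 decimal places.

87.0934rem

Moving from step +2 to step +9 is 7 steps up, so multiply by r⁷.
3.0001 × 1.618⁷ = 3.0001 × 29.03017 ≈ 87.0934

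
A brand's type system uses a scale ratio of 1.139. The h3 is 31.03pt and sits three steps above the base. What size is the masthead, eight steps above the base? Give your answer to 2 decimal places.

59.48pt

Moving from step +3 to step +8 is 5 steps up, so multiply by r⁵.
31.03 × 1.139⁵ = 31.03 × 1.91698 ≈ 59.484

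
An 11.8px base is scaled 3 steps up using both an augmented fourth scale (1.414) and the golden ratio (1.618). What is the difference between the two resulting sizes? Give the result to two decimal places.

Augmented fourth: 11.8 × 1.414³ = 33.3603px
Golden ratio: 11.8 × 1.618³ = 49.9825px
Difference: 49.9825 − 33.3603 = 16.6222px

16.62px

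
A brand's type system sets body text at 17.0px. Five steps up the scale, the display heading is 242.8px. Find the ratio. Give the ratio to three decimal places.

1.702

The ratio satisfies 17.0 × r⁵ = 242.8, so r = (242.8 / 17.0)^(1/5).
r = 14.2824^(1/5) ≈ 1.7020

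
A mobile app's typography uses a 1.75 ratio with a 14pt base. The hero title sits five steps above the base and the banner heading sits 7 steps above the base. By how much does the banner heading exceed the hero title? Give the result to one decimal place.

Step 5: 14.0 × 1.75⁵ = 229.783pt
Step 7: 14.0 × 1.75⁷ = 703.711pt
Difference: 703.711 − 229.783 = 473.928pt

473.9pt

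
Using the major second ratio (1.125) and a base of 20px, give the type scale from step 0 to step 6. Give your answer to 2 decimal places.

Step 0: 20px
Step 1: 20.0 × 1.125 = 22.50
Step 2: 20.0 × 1.125² = 25.31
Step 3: 20.0 × 1.125³ = 28.48
Step 4: 20.0 × 1.125⁴ = 32.04
Step 5: 20.0 × 1.125⁵ = 36.04
Step 6: 20.0 × 1.125⁶ = 40.55

20.00px, 22.50px, 25.31px, 28.48px, 32.04px, 36.04px, 40.55px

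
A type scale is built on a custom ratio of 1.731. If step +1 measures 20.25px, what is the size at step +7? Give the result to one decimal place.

The gap is 7 − (1) = 6 steps, so the factor is 1.731^6.
20.25 × 1.731⁶ = 20.25 × 26.90187 ≈ 544.763

544.8px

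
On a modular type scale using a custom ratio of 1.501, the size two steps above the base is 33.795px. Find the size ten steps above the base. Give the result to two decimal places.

33.795 × 1.501⁸ = 33.795 × 25.76591 ≈ 870.759

870.76px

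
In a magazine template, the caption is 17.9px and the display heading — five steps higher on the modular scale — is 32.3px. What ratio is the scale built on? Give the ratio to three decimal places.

r⁵ = 32.3 / 17.9, so r = (32.3/17.9)^(1/5).
r = 1.8045^(1/5) ≈ 1.1253

1.125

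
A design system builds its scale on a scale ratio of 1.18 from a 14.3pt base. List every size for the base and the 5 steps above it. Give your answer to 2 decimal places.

Step 0: 14.3pt
Step 1: 14.3 × 1.18 = 16.87
Step 2: 14.3 × 1.18² = 19.91
Step 3: 14.3 × 1.18³ = 23.50
Step 4: 14.3 × 1.18⁴ = 27.72
Step 5: 14.3 × 1.18⁵ = 32.71

14.30pt, 16.87pt, 19.91pt, 23.50pt, 27.72pt, 32.71pt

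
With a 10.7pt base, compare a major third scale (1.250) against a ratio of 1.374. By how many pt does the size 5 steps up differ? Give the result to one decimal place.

Major third: 10.7 × 1.250⁵ = 32.654pt
At 1.374: 10.7 × 1.374⁵ = 52.398pt
Difference: 52.398 − 32.654 = 19.744pt

19.7pt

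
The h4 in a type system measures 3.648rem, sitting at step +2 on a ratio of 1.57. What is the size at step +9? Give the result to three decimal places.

3.648 × 1.57⁷ = 3.648 × 23.51243 ≈ 85.773

85.773rem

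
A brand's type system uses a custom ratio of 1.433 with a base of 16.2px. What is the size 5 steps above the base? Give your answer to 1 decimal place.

Each step on a modular scale multiplies by the ratio, so the size n steps from the base is base × ratioⁿ.
16.2 × 1.433⁵ = 16.2 × 6.04270 ≈ 97.89

97.9px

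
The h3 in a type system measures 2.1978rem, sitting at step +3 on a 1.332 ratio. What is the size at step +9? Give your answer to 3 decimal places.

12.275rem

2.1978 × 1.332⁶ = 2.1978 × 5.58503 ≈ 12.275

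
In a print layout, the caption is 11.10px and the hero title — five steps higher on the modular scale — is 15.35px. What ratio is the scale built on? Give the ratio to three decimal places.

The ratio satisfies 11.10 × r⁵ = 15.35, so r = (15.35 / 11.10)^(1/5).
r = 1.3829^(1/5) ≈ 1.0670

1.067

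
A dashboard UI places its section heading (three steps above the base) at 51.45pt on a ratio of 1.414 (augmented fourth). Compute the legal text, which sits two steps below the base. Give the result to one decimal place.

9.1pt

Moving from step +3 to step -2 is 5 steps down, so divide by r⁵.
51.45 ÷ 1.414⁵ = 51.45 ÷ 5.65258 ≈ 9.102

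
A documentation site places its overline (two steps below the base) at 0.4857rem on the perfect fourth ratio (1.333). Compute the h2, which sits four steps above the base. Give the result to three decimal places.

0.4857 × 1.333⁶ = 0.4857 × 5.61023 ≈ 2.725

2.725rem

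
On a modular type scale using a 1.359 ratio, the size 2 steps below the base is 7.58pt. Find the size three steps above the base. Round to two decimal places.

35.14pt

7.58 × 1.359⁵ = 7.58 × 4.63551 ≈ 35.137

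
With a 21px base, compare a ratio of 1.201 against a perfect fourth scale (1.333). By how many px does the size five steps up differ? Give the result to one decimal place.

At 1.201: 21.0 × 1.201⁵ = 52.473px
Perfect fourth: 21.0 × 1.333⁵ = 88.383px
Difference: 88.383 − 52.473 = 35.910px

35.9px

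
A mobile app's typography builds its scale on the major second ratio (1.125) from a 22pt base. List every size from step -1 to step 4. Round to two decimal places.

19.56pt, 22.00pt, 24.75pt, 27.84pt, 31.32pt, 35.24pt

Step -1: 22.0 ÷ 1.125 = 19.56
Step 0: 22pt
Step 1: 22.0 × 1.125 = 24.75
Step 2: 22.0 × 1.125² = 27.84
Step 3: 22.0 × 1.125³ = 31.32
Step 4: 22.0 × 1.125⁴ = 35.24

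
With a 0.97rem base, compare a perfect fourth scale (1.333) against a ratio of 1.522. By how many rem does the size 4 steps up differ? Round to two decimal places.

2.14rem

Perfect fourth: 0.97 × 1.333⁴ = 3.0626rem
At 1.522: 0.97 × 1.522⁴ = 5.2051rem
Difference: 5.2051 − 3.0626 = 2.1425rem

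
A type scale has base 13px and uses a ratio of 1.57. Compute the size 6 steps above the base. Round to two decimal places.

Every step multiplies by the scale ratio.
13.0 × 1.57⁶ = 13.0 × 14.97607 ≈ 194.69

194.69px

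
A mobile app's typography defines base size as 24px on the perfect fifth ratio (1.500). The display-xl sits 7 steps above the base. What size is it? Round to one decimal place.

A modular type scale is a geometric sequence: sizeₙ = base × rⁿ.
24.0 × 1.500⁷ = 24.0 × 17.08594 ≈ 410.06

410.1px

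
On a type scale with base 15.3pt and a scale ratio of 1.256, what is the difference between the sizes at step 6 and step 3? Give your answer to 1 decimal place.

Step 3: 15.3 × 1.256³ = 30.315pt
Step 6: 15.3 × 1.256⁶ = 60.066pt
Difference: 60.066 − 30.315 = 29.751pt

29.8pt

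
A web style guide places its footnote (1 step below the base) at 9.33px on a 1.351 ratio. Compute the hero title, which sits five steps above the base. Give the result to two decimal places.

56.73px

9.33 × 1.351⁶ = 9.33 × 6.08040 ≈ 56.730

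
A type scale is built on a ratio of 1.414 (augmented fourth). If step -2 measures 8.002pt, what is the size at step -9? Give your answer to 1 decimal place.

8.002 ÷ 1.414⁷ = 8.002 ÷ 11.30175 ≈ 0.708

0.7pt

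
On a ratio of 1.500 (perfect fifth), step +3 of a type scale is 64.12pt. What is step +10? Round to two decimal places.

Moving from step +3 to step +10 is 7 steps up, so multiply by r⁷.
64.12 × 1.500⁷ = 64.12 × 17.08594 ≈ 1095.550

1095.55pt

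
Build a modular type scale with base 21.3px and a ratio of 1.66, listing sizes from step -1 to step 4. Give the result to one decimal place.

Step -1: 21.3 ÷ 1.66 = 12.8
Step 0: 21.3px
Step 1: 21.3 × 1.66 = 35.4
Step 2: 21.3 × 1.66² = 58.7
Step 3: 21.3 × 1.66³ = 97.4
Step 4: 21.3 × 1.66⁴ = 161.7

12.8px, 21.3px, 35.4px, 58.7px, 97.4px, 161.7px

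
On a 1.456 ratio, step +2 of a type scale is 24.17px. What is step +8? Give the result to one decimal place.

The gap is 8 − (2) = 6 steps, so the factor is 1.456^6.
24.17 × 1.456⁶ = 24.17 × 9.52727 ≈ 230.274

230.3px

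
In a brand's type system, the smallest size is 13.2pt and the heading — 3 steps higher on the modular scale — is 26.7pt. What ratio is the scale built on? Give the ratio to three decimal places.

r³ = 26.7 / 13.2, so r = (26.7/13.2)^(1/3).
r = 2.0227^(1/3) ≈ 1.2647

1.265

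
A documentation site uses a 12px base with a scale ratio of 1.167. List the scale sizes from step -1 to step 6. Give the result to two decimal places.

Step -1: 12.0 ÷ 1.167 = 10.28
Step 0: 12px
Step 1: 12.0 × 1.167 = 14.00
Step 2: 12.0 × 1.167² = 16.34
Step 3: 12.0 × 1.167³ = 19.07
Step 4: 12.0 × 1.167⁴ = 22.26
Step 5: 12.0 × 1.167⁵ = 25.97
Step 6: 12.0 × 1.167⁶ = 30.31

10.28px, 12.00px, 14.00px, 16.34px, 19.07px, 22.26px, 25.97px, 30.31px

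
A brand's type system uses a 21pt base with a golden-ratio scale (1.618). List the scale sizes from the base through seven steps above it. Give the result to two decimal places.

21.00pt, 33.98pt, 54.98pt, 88.95pt, 143.92pt, 232.87pt, 376.78pt, 609.63pt

Step 0: 21pt
Step 1: 21.0 × 1.618 = 33.98
Step 2: 21.0 × 1.618² = 54.98
Step 3: 21.0 × 1.618³ = 88.95
Step 4: 21.0 × 1.618⁴ = 143.92
Step 5: 21.0 × 1.618⁵ = 232.87
Step 6: 21.0 × 1.618⁶ = 376.78
Step 7: 21.0 × 1.618⁷ = 609.63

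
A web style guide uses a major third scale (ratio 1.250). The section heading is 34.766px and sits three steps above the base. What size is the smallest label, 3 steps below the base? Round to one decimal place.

Moving from step +3 to step -3 is 6 steps down, so divide by r⁶.
34.766 ÷ 1.250⁶ = 34.766 ÷ 3.81470 ≈ 9.114

9.1px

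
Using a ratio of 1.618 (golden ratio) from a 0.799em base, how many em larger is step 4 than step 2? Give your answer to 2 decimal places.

Step 2: 0.799 × 1.618² = 2.0917em
Step 4: 0.799 × 1.618⁴ = 5.4760em
Difference: 5.4760 − 2.0917 = 3.3843em

3.38em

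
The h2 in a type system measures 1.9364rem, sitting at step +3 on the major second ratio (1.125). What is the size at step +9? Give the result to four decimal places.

3.9256rem

The gap is 9 − (3) = 6 steps, so the factor is 1.125^6.
1.9364 × 1.125⁶ = 1.9364 × 2.02729 ≈ 3.9256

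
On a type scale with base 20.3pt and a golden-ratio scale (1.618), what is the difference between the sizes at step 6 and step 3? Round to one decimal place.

278.2pt

Step 3: 20.3 × 1.618³ = 85.987pt
Step 6: 20.3 × 1.618⁶ = 364.223pt
Difference: 364.223 − 85.987 = 278.236pt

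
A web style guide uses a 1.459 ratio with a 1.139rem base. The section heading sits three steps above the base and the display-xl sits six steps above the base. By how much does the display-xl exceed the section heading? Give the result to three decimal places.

7.449rem

Step 3: 1.139 × 1.459³ = 3.53744rem
Step 6: 1.139 × 1.459⁶ = 10.98640rem
Difference: 10.98640 − 3.53744 = 7.44896rem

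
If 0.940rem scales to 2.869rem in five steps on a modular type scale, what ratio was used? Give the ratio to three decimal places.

r⁵ = 2.869 / 0.940, so r = (2.869/0.940)^(1/5).
r = 3.0521^(1/5) ≈ 1.2500

1.250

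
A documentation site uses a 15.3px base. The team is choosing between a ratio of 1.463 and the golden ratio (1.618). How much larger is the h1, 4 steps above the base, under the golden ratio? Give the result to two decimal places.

At 1.463: 15.3 × 1.463⁴ = 70.0920px
Golden ratio: 15.3 × 1.618⁴ = 104.8589px
Difference: 104.8589 − 70.0920 = 34.7669px

34.77px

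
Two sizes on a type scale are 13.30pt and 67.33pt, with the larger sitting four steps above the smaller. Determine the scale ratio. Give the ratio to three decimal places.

r⁴ = 67.33 / 13.30, so r = (67.33/13.30)^(1/4).
r = 5.0624^(1/4) ≈ 1.5000

1.500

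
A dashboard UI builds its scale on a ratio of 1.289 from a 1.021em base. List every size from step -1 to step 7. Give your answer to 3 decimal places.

0.792em, 1.021em, 1.316em, 1.696em, 2.187em, 2.819em, 3.633em, 4.683em, 6.037em

Step -1: 1.021 ÷ 1.289 = 0.792
Step 0: 1.021em
Step 1: 1.021 × 1.289 = 1.316
Step 2: 1.021 × 1.289² = 1.696
Step 3: 1.021 × 1.289³ = 2.187
Step 4: 1.021 × 1.289⁴ = 2.819
Step 5: 1.021 × 1.289⁵ = 3.633
Step 6: 1.021 × 1.289⁶ = 4.683
Step 7: 1.021 × 1.289⁷ = 6.037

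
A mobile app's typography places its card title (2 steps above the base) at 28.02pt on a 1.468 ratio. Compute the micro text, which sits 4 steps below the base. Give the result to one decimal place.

28.02 ÷ 1.468⁶ = 28.02 ÷ 10.00821 ≈ 2.800

2.8pt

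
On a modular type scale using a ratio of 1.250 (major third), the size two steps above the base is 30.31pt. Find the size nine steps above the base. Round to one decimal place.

144.5pt

The gap is 9 − (2) = 7 steps, so the factor is 1.250^7.
30.31 × 1.250⁷ = 30.31 × 4.76837 ≈ 144.529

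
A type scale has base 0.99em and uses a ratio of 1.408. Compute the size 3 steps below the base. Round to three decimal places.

0.355em

0.99 ÷ 1.408³ = 0.99 ÷ 2.79131 ≈ 0.355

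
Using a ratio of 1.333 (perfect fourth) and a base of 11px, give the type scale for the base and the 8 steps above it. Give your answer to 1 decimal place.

Step 0: 11px
Step 1: 11.0 × 1.333 = 14.7
Step 2: 11.0 × 1.333² = 19.5
Step 3: 11.0 × 1.333³ = 26.1
Step 4: 11.0 × 1.333⁴ = 34.7
Step 5: 11.0 × 1.333⁵ = 46.3
Step 6: 11.0 × 1.333⁶ = 61.7
Step 7: 11.0 × 1.333⁷ = 82.3
Step 8: 11.0 × 1.333⁸ = 109.7

11.0px, 14.7px, 19.5px, 26.1px, 34.7px, 46.3px, 61.7px, 82.3px, 109.7px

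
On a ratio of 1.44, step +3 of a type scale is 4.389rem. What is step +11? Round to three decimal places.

81.146rem

The gap is 11 − (3) = 8 steps, so the factor is 1.44^8.
4.389 × 1.44⁸ = 4.389 × 18.48843 ≈ 81.146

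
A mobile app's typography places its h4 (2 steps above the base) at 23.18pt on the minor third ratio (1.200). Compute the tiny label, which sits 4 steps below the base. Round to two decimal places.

7.76pt

Moving from step +2 to step -4 is 6 steps down, so divide by r⁶.
23.18 ÷ 1.200⁶ = 23.18 ÷ 2.98598 ≈ 7.763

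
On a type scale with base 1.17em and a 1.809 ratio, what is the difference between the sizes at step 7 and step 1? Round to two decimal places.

72.06em

Step 1: 1.17 × 1.809 = 2.1165em
Step 7: 1.17 × 1.809⁷ = 74.1747em
Difference: 74.1747 − 2.1165 = 72.0582em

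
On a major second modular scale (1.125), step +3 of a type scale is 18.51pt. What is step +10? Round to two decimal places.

42.22pt

The gap is 10 − (3) = 7 steps, so the factor is 1.125^7.
18.51 × 1.125⁷ = 18.51 × 2.28070 ≈ 42.216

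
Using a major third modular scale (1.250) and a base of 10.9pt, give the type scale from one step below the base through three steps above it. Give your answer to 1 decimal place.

8.7pt, 10.9pt, 13.6pt, 17.0pt, 21.3pt

Step -1: 10.9 ÷ 1.250 = 8.7
Step 0: 10.9pt
Step 1: 10.9 × 1.250 = 13.6
Step 2: 10.9 × 1.250² = 17.0
Step 3: 10.9 × 1.250³ = 21.3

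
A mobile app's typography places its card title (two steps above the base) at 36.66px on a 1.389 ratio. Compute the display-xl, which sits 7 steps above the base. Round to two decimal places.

36.66 × 1.389⁵ = 36.66 × 5.17025 ≈ 189.541

189.54px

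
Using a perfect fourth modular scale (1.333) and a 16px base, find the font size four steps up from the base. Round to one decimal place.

A modular type scale is a geometric sequence: sizeₙ = base × rⁿ.
16.0 × 1.333⁴ = 16.0 × 3.15733 ≈ 50.52

50.5px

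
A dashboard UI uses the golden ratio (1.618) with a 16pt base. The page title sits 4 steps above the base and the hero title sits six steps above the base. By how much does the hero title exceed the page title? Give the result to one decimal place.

177.4pt

Step 4: 16.0 × 1.618⁴ = 109.656pt
Step 6: 16.0 × 1.618⁶ = 287.072pt
Difference: 287.072 − 109.656 = 177.416pt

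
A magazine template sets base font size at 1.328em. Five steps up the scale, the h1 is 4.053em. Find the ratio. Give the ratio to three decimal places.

1.250

r⁵ = 4.053 / 1.328, so r = (4.053/1.328)^(1/5).
r = 3.0520^(1/5) ≈ 1.2500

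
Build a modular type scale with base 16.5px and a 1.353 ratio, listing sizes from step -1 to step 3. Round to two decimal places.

Step -1: 16.5 ÷ 1.353 = 12.20
Step 0: 16.5px
Step 1: 16.5 × 1.353 = 22.32
Step 2: 16.5 × 1.353² = 30.21
Step 3: 16.5 × 1.353³ = 40.87

12.20px, 16.50px, 22.32px, 30.21px, 40.87px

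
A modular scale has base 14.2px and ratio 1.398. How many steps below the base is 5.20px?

1.398ⁿ = 14.2 / 5.20 = 2.7308
n = ln(2.7308) / ln(1.398) = 1.0046 / 0.3350 ≈ 3.00

3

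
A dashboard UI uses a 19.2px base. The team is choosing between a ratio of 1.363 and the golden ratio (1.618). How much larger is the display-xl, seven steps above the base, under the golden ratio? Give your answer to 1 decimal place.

389.6px

At 1.363: 19.2 × 1.363⁷ = 167.792px
Golden ratio: 19.2 × 1.618⁷ = 557.379px
Difference: 557.379 − 167.792 = 389.587px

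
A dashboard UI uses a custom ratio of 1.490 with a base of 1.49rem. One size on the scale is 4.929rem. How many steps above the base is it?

3

1.490ⁿ = 4.929 / 1.49 = 3.3081
n = ln(3.3081) / ln(1.490) = 1.1964 / 0.3988 ≈ 3.00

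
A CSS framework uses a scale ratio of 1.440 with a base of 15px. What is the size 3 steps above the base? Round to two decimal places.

44.79px

Every step multiplies by the scale ratio.
15.0 × 1.440³ = 15.0 × 2.98598 ≈ 44.79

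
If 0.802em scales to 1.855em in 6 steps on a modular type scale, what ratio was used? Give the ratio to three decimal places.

The ratio satisfies 0.802 × r⁶ = 1.855, so r = (1.855 / 0.802)^(1/6).
r = 2.3130^(1/6) ≈ 1.1500

1.150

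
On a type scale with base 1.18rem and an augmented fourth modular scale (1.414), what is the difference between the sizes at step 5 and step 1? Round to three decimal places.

Step 1: 1.18 × 1.414 = 1.66852rem
Step 5: 1.18 × 1.414⁵ = 6.67005rem
Difference: 6.67005 − 1.66852 = 5.00153rem

5.002rem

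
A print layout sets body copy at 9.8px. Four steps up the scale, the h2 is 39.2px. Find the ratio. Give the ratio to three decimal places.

1.414

The ratio satisfies 9.8 × r⁴ = 39.2, so r = (39.2 / 9.8)^(1/4).
r = 4.0000^(1/4) ≈ 1.4142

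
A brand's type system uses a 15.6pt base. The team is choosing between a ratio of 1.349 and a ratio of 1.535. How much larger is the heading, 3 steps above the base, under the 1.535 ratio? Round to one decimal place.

At 1.349: 15.6 × 1.349³ = 38.297pt
At 1.535: 15.6 × 1.535³ = 56.422pt
Difference: 56.422 − 38.297 = 18.125pt

18.1pt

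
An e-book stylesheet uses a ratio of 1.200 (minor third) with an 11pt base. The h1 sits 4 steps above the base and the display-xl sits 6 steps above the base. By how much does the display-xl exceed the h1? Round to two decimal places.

10.04pt

Step 4: 11.0 × 1.200⁴ = 22.8096pt
Step 6: 11.0 × 1.200⁶ = 32.8458pt
Difference: 32.8458 − 22.8096 = 10.0362pt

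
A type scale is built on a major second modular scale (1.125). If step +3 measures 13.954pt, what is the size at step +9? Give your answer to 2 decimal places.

28.29pt

Moving from step +3 to step +9 is 6 steps up, so multiply by r⁶.
13.954 × 1.125⁶ = 13.954 × 2.02729 ≈ 28.289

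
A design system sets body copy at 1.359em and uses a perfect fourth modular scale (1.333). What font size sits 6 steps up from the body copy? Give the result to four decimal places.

1.359 × 1.333⁶ = 1.359 × 5.61023 ≈ 7.6243

7.6243em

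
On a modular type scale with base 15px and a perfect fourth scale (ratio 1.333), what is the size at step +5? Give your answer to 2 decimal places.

Each step on a modular scale multiplies by the ratio, so the size n steps from the base is base × ratioⁿ.
15.0 × 1.333⁵ = 15.0 × 4.20873 ≈ 63.13

63.13px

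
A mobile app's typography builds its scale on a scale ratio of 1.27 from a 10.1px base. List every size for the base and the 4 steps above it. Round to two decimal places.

10.10px, 12.83px, 16.29px, 20.69px, 26.27px

Step 0: 10.1px
Step 1: 10.1 × 1.27 = 12.83
Step 2: 10.1 × 1.27² = 16.29
Step 3: 10.1 × 1.27³ = 20.69
Step 4: 10.1 × 1.27⁴ = 26.27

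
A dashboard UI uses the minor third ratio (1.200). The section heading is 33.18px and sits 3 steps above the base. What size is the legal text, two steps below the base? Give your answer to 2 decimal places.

Moving from step +3 to step -2 is 5 steps down, so divide by r⁵.
33.18 ÷ 1.200⁵ = 33.18 ÷ 2.48832 ≈ 13.334

13.33px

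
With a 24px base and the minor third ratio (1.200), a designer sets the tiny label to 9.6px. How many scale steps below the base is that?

5

1.200ⁿ = 24 / 9.6 = 2.5000
n = ln(2.5000) / ln(1.200) = 0.9163 / 0.1823 ≈ 5.03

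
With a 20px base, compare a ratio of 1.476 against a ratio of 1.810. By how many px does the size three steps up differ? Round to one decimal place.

54.3px

At 1.476: 20.0 × 1.476³ = 64.312px
At 1.810: 20.0 × 1.810³ = 118.595px
Difference: 118.595 − 64.312 = 54.283px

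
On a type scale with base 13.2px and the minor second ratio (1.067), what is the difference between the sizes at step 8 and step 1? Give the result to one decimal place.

8.1px

Step 1: 13.2 × 1.067 = 14.084px
Step 8: 13.2 × 1.067⁸ = 22.176px
Difference: 22.176 − 14.084 = 8.092px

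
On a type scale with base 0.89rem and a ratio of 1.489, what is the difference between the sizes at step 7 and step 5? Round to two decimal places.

Step 5: 0.89 × 1.489⁵ = 6.5142rem
Step 7: 0.89 × 1.489⁷ = 14.4428rem
Difference: 14.4428 − 6.5142 = 7.9286rem

7.93rem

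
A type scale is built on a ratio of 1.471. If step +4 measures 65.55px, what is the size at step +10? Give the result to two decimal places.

664.12px

Moving from step +4 to step +10 is 6 steps up, so multiply by r⁶.
65.55 × 1.471⁶ = 65.55 × 10.13155 ≈ 664.123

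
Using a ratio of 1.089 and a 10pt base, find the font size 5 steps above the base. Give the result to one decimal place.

15.3pt

10.0 × 1.089⁵ = 10.0 × 1.53158 ≈ 15.32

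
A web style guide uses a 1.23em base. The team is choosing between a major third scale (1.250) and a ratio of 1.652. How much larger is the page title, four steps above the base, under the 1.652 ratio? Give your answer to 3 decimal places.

Major third: 1.23 × 1.250⁴ = 3.00293em
At 1.652: 1.23 × 1.652⁴ = 9.16105em
Difference: 9.16105 − 3.00293 = 6.15812em

6.158em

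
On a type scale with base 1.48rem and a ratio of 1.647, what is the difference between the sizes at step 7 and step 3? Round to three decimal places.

42.042rem

Step 3: 1.48 × 1.647³ = 6.61215rem
Step 7: 1.48 × 1.647⁷ = 48.65382rem
Difference: 48.65382 − 6.61215 = 42.04167rem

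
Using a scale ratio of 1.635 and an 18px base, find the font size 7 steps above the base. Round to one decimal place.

A modular type scale is a geometric sequence: sizeₙ = base × rⁿ.
18.0 × 1.635⁷ = 18.0 × 31.23376 ≈ 562.21

562.2px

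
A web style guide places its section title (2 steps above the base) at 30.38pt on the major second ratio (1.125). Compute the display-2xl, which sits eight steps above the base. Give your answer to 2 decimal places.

Moving from step +2 to step +8 is 6 steps up, so multiply by r⁶.
30.38 × 1.125⁶ = 30.38 × 2.02729 ≈ 61.589

61.59pt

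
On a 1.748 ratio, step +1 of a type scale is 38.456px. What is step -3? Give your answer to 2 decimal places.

Moving from step +1 to step -3 is 4 steps down, so divide by r⁴.
38.456 ÷ 1.748⁴ = 38.456 ÷ 9.33610 ≈ 4.119

4.12px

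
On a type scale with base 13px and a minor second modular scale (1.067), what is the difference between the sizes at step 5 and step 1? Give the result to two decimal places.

4.11px

Step 1: 13.0 × 1.067 = 13.8710px
Step 5: 13.0 × 1.067⁵ = 17.9790px
Difference: 17.9790 − 13.8710 = 4.1080px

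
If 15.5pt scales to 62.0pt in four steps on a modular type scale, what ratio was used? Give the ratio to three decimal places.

r⁴ = 62.0 / 15.5, so r = (62.0/15.5)^(1/4).
r = 4.0000^(1/4) ≈ 1.4142

1.414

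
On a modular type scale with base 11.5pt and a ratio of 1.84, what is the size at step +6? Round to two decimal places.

Each step on a modular scale multiplies by the ratio, so the size n steps from the base is base × ratioⁿ.
11.5 × 1.84⁶ = 11.5 × 38.80672 ≈ 446.28

446.28pt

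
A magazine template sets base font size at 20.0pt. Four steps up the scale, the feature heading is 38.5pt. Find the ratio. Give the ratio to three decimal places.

1.178

r⁴ = 38.5 / 20.0, so r = (38.5/20.0)^(1/4).
r = 1.9250^(1/4) ≈ 1.1779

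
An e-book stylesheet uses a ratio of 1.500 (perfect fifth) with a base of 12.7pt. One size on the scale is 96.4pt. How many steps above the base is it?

5

1.500ⁿ = 96.4 / 12.7 = 7.5906
n = ln(7.5906) / ln(1.500) = 2.0269 / 0.4055 ≈ 5.00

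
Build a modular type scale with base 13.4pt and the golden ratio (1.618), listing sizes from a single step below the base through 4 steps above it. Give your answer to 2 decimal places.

Step -1: 13.4 ÷ 1.618 = 8.28
Step 0: 13.4pt
Step 1: 13.4 × 1.618 = 21.68
Step 2: 13.4 × 1.618² = 35.08
Step 3: 13.4 × 1.618³ = 56.76
Step 4: 13.4 × 1.618⁴ = 91.84

8.28pt, 13.40pt, 21.68pt, 35.08pt, 56.76pt, 91.84pt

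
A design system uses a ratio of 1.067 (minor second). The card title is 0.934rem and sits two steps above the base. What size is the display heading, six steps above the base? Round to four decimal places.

1.2106rem

0.934 × 1.067⁴ = 0.934 × 1.29616 ≈ 1.2106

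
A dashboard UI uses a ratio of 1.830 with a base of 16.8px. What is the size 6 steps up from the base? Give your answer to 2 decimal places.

A modular type scale is a geometric sequence: sizeₙ = base × rⁿ.
16.8 × 1.830⁶ = 16.8 × 37.55835 ≈ 630.98

630.98px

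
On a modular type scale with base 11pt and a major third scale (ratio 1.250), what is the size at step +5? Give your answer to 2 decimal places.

33.57pt

Every step multiplies by the scale ratio.
11.0 × 1.250⁵ = 11.0 × 3.05176 ≈ 33.57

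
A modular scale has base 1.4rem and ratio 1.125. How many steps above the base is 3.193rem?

7

1.125ⁿ = 3.193 / 1.4 = 2.2807
n = ln(2.2807) / ln(1.125) = 0.8245 / 0.1178 ≈ 7.00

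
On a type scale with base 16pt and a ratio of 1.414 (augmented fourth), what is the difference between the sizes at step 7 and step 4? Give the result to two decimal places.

Step 4: 16.0 × 1.414⁴ = 63.9613pt
Step 7: 16.0 × 1.414⁷ = 180.8281pt
Difference: 180.8281 − 63.9613 = 116.8668pt

116.87pt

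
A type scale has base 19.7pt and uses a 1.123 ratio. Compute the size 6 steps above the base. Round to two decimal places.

A modular type scale is a geometric sequence: sizeₙ = base × rⁿ.
19.7 × 1.123⁶ = 19.7 × 2.00576 ≈ 39.51

39.51pt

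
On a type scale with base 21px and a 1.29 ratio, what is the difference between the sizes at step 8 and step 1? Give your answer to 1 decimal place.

Step 1: 21.0 × 1.29 = 27.090px
Step 8: 21.0 × 1.29⁸ = 161.041px
Difference: 161.041 − 27.090 = 133.951px

134.0px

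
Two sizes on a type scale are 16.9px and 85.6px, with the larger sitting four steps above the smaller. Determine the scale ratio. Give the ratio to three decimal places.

1.500

The ratio satisfies 16.9 × r⁴ = 85.6, so r = (85.6 / 16.9)^(1/4).
r = 5.0651^(1/4) ≈ 1.5002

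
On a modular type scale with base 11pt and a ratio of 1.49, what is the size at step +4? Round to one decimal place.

54.2pt

11.0 × 1.49⁴ = 11.0 × 4.92884 ≈ 54.22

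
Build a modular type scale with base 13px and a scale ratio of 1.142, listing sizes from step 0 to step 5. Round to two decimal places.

13.00px, 14.85px, 16.95px, 19.36px, 22.11px, 25.25px

Step 0: 13px
Step 1: 13.0 × 1.142 = 14.85
Step 2: 13.0 × 1.142² = 16.95
Step 3: 13.0 × 1.142³ = 19.36
Step 4: 13.0 × 1.142⁴ = 22.11
Step 5: 13.0 × 1.142⁵ = 25.25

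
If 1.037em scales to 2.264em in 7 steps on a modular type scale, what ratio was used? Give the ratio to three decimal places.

1.118

The ratio satisfies 1.037 × r⁷ = 2.264, so r = (2.264 / 1.037)^(1/7).
r = 2.1832^(1/7) ≈ 1.1180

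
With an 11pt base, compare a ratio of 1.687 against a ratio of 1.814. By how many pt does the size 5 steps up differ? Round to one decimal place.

At 1.687: 11.0 × 1.687⁵ = 150.303pt
At 1.814: 11.0 × 1.814⁵ = 216.062pt
Difference: 216.062 − 150.303 = 65.759pt

65.8pt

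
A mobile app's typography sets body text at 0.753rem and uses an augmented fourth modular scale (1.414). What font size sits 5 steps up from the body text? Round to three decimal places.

4.256rem

A modular type scale is a geometric sequence: sizeₙ = base × rⁿ.
0.753 × 1.414⁵ = 0.753 × 5.65258 ≈ 4.256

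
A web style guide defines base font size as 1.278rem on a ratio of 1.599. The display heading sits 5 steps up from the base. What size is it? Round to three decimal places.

13.359rem

Each step on a modular scale multiplies by the ratio, so the size n steps from the base is base × ratioⁿ.
1.278 × 1.599⁵ = 1.278 × 10.45303 ≈ 13.359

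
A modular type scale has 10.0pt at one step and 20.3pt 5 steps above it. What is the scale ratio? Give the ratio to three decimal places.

1.152

The ratio satisfies 10.0 × r⁵ = 20.3, so r = (20.3 / 10.0)^(1/5).
r = 2.0300^(1/5) ≈ 1.1521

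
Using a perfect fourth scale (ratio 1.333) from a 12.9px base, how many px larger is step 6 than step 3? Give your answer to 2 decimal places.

41.82px

Step 3: 12.9 × 1.333³ = 30.5549px
Step 6: 12.9 × 1.333⁶ = 72.3720px
Difference: 72.3720 − 30.5549 = 41.8171px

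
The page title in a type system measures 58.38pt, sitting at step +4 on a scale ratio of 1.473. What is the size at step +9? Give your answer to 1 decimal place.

404.8pt

The gap is 9 − (4) = 5 steps, so the factor is 1.473^5.
58.38 × 1.473⁵ = 58.38 × 6.93448 ≈ 404.835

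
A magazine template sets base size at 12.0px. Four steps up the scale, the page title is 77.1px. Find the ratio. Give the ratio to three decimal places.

1.592

r⁴ = 77.1 / 12.0, so r = (77.1/12.0)^(1/4).
r = 6.4250^(1/4) ≈ 1.5921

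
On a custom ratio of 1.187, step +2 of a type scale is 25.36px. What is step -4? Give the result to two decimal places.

25.36 ÷ 1.187⁶ = 25.36 ÷ 2.79708 ≈ 9.067

9.07px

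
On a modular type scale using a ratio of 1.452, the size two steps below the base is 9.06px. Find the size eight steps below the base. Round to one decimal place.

1.0px

9.06 ÷ 1.452⁶ = 9.06 ÷ 9.37130 ≈ 0.967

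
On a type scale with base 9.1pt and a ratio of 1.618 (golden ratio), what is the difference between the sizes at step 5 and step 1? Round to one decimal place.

86.2pt

Step 1: 9.1 × 1.618 = 14.724pt
Step 5: 9.1 × 1.618⁵ = 100.910pt
Difference: 100.910 − 14.724 = 86.186pt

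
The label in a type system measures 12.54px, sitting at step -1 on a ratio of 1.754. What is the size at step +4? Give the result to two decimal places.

208.18px

Moving from step -1 to step +4 is 5 steps up, so multiply by r⁵.
12.54 × 1.754⁵ = 12.54 × 16.60152 ≈ 208.183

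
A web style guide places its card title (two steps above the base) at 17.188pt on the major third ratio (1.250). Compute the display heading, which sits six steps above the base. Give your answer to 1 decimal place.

42.0pt

17.188 × 1.250⁴ = 17.188 × 2.44141 ≈ 41.963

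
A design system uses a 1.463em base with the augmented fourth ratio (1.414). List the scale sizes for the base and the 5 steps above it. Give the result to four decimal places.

Step 0: 1.463em
Step 1: 1.463 × 1.414 = 2.0687
Step 2: 1.463 × 1.414² = 2.9251
Step 3: 1.463 × 1.414³ = 4.1361
Step 4: 1.463 × 1.414⁴ = 5.8485
Step 5: 1.463 × 1.414⁵ = 8.2697

1.4630em, 2.0687em, 2.9251em, 4.1361em, 5.8485em, 8.2697em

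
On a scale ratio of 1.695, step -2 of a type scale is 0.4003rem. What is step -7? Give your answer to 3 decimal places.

0.4003 ÷ 1.695⁵ = 0.4003 ÷ 13.99099 ≈ 0.029

0.029rem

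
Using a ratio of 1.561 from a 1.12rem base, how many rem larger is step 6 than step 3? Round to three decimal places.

11.944rem

Step 3: 1.12 × 1.561³ = 4.26017rem
Step 6: 1.12 × 1.561⁶ = 16.20449rem
Difference: 16.20449 − 4.26017 = 11.94432rem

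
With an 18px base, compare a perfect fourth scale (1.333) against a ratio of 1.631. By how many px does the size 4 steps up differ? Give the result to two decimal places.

70.54px

Perfect fourth: 18.0 × 1.333⁴ = 56.8320px
At 1.631: 18.0 × 1.631⁴ = 127.3762px
Difference: 127.3762 − 56.8320 = 70.5442px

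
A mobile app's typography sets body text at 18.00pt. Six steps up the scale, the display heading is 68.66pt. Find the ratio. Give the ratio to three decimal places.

1.250

The ratio satisfies 18.00 × r⁶ = 68.66, so r = (68.66 / 18.00)^(1/6).
r = 3.8144^(1/6) ≈ 1.2500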